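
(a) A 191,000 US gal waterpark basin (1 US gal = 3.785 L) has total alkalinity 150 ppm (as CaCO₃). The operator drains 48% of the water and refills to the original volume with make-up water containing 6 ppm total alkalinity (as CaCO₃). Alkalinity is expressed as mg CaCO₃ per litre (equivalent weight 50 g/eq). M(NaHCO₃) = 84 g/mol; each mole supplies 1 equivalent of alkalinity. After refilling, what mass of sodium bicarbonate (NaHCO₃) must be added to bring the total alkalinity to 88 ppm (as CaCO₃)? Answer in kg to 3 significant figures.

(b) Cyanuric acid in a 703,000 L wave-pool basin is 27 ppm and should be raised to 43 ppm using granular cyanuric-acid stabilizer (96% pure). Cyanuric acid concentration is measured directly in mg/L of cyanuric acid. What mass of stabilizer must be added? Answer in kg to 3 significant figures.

(a) 8.65 kg; (b) 11.7 kg

(a) Volume: 191,000 US gal × 3.785 L/gal = 722,935 L.
(a) After draining 48% and refilling: 150 × 0.52 + 6 × 0.48 = 80.88 ppm.
(a) Deficit to target: 88 − 80.88 = 7.12 mg/L.
(a) As CaCO₃: 7.12 mg/L × 722,935 L = 5147 g; ÷ 50 g/eq ÷ 1 = 102.9 mol NaHCO₃.
(a) Mass: 102.9 × 84 = 8647 g.

(b) CYA to add: (43 − 27) = 16 mg/L × 703,000 L = 11,250 g cyanuric acid.
(b) At 96% purity: 11,250 / 0.96 = 11,720 g product.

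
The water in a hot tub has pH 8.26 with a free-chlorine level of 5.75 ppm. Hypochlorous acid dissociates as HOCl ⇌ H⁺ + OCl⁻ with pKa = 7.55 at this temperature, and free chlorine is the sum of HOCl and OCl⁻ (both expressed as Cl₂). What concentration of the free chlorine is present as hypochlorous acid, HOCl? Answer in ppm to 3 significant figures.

[OCl⁻]/[HOCl] = 10^(pH − pKa) = 10^(8.26 − 7.55) = 10^0.71 = 5.129.
Fraction as HOCl = 1 / (1 + 5.129) = 0.1632.
HOCl = 0.1632 × 5.75 ppm = 0.9382 ppm.

0.938 ppm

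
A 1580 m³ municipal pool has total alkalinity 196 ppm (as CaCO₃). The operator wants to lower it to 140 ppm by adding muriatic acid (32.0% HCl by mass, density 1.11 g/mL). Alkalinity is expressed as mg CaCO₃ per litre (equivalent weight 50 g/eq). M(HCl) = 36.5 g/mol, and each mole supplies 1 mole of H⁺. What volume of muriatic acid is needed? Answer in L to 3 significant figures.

Volume: 1580 m³ = 1,580,000 L.
Alkalinity to neutralize: (196 − 140) = 56 mg/L as CaCO₃ × 1,580,000 L = 88,480 g as CaCO₃.
Equivalents of H⁺ required: 88,480 ÷ 50 g/eq = 1770 eq = 1770 mol HCl.
Mass of HCl: 1770 × 36.5 = 64,590 g.
Mass of 32.0% solution: 64,590 / 0.32 = 201,800 g.
Volume: 201,800 g ÷ 1.11 g/mL = 181,800 mL.

182 L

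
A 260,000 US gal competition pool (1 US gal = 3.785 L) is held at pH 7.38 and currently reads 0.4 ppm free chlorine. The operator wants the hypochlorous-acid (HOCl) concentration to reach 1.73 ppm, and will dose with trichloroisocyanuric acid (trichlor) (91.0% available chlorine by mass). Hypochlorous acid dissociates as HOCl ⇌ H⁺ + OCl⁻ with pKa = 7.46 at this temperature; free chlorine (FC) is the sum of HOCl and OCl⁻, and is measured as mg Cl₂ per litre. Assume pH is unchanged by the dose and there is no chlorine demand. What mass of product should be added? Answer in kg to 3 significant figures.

Volume: 260,000 US gal × 3.785 L/gal = 984,100 L.
[OCl⁻]/[HOCl] = 10^(pH − pKa) = 10^(7.38 − 7.46) = 0.8318; fraction as HOCl = 1/(1 + 0.8318) = 0.5459.
Free chlorine required for 1.73 ppm HOCl: 1.73 / 0.5459 = 3.169 ppm.
FC to add: 3.169 − 0.4 = 2.769 mg/L as Cl₂.
Cl₂ equivalent: 2.769 mg/L × 984,100 L = 2725 g.
Product at 91.0% available Cl: 2725 / 0.91 = 2994 g.

2.99 kg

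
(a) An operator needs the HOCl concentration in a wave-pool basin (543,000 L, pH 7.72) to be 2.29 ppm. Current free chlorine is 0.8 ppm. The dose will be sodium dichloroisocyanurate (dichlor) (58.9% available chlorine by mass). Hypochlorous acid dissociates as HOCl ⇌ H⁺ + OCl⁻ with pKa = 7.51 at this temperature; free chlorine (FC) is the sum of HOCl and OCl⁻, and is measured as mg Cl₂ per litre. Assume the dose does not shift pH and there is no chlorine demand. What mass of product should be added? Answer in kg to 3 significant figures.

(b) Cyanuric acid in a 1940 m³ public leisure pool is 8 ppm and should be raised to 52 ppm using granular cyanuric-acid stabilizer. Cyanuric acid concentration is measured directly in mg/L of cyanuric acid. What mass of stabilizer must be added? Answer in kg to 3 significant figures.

(a) [OCl⁻]/[HOCl] = 10^(pH − pKa) = 10^(7.72 − 7.51) = 1.622; fraction as HOCl = 1/(1 + 1.622) = 0.3814.
(a) Free chlorine required for 2.29 ppm HOCl: 2.29 / 0.3814 = 6.004 ppm.
(a) FC to add: 6.004 − 0.8 = 5.204 mg/L as Cl₂.
(a) Cl₂ equivalent: 5.204 mg/L × 543,000 L = 2826 g.
(a) Product at 58.9% available Cl: 2826 / 0.589 = 4798 g.

(b) Volume: 1940 m³ = 1,940,000 L.
(b) CYA to add: (52 − 8) = 44 mg/L × 1,940,000 L = 85,360 g cyanuric acid.

(a) 4.80 kg; (b) 85.4 kg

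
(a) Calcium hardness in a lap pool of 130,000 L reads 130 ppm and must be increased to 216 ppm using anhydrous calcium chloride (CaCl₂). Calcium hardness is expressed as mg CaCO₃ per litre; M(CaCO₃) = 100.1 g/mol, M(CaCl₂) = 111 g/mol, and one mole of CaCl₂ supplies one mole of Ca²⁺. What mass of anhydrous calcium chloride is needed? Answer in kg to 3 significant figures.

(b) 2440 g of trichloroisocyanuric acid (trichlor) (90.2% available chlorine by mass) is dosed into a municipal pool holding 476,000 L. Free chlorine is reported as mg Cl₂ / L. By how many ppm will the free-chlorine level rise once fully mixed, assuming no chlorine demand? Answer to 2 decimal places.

(a) 12.4 kg; (b) 4.62 ppm

(a) Hardness to add: (216 − 130) = 86 mg/L as CaCO₃ × 130,000 L = 11,180 g as CaCO₃.
(a) Moles of Ca²⁺ (1 mol Ca²⁺ ≡ 1 mol CaCO₃): 11,180 / 100.1 g/mol = 111.7 mol.
(a) Mass of CaCl₂: 111.7 × 111 = 12,400 g.

(b) Available chlorine delivered: 2440 g × 0.902 = 2201 g as Cl₂.
(b) Concentration rise: 2201 g / 476,000 L = 4.624 mg/L = 4.62 ppm.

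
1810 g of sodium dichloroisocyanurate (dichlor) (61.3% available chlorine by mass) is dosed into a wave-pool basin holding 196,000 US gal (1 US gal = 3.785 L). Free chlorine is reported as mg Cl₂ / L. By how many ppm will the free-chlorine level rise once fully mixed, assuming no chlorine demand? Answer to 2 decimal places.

1.50 ppm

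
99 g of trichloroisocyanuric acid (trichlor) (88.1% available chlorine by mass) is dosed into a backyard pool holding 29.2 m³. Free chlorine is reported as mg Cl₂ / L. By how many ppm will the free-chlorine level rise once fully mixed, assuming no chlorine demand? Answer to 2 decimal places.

2.99 ppm

Volume: 29.2 m³ = 29,200 L.
Available chlorine delivered: 99 g × 0.881 = 87.22 g as Cl₂.
Concentration rise: 87.22 g / 29,200 L = 2.987 mg/L = 2.99 ppm.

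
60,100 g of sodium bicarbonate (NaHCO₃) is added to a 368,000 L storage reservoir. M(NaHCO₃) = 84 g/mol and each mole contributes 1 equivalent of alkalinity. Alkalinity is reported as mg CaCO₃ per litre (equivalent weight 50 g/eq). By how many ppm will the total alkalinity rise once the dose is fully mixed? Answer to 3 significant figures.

Moles of NaHCO₃: 60,100 g ÷ 84 g/mol = 715.5 mol → 715.5 eq of alkalinity.
As CaCO₃: 715.5 eq × 50 g/eq = 35,770 g.
Rise: 35,770 g / 368,000 L × 1000 = 97.21 mg/L.

97.2 ppm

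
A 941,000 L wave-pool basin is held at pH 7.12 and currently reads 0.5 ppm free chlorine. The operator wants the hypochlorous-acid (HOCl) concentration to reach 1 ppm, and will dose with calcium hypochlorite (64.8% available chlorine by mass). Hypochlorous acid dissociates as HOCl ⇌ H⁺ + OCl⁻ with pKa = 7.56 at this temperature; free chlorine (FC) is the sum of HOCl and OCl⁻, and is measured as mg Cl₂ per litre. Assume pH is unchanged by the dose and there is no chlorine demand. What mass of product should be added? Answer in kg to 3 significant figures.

[OCl⁻]/[HOCl] = 10^(pH − pKa) = 10^(7.12 − 7.56) = 0.3631; fraction as HOCl = 1/(1 + 0.3631) = 0.7336.
Free chlorine required for 1 ppm HOCl: 1 / 0.7336 = 1.363 ppm.
FC to add: 1.363 − 0.5 = 0.8631 mg/L as Cl₂.
Cl₂ equivalent: 0.8631 mg/L × 941,000 L = 812.2 g.
Product at 64.8% available Cl: 812.2 / 0.648 = 1253 g.

1.25 kg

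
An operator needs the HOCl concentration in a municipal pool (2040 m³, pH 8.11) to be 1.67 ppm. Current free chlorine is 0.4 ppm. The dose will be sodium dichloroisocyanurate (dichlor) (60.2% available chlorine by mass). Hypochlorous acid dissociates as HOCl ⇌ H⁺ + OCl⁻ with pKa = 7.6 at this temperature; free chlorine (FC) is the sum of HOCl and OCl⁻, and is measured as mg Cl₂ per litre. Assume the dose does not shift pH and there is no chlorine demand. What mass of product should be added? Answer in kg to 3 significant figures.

22.6 kg

Volume: 2040 m³ = 2,040,000 L.
[OCl⁻]/[HOCl] = 10^(pH − pKa) = 10^(8.11 − 7.6) = 3.236; fraction as HOCl = 1/(1 + 3.236) = 0.2361.
Free chlorine required for 1.67 ppm HOCl: 1.67 / 0.2361 = 7.074 ppm.
FC to add: 7.074 − 0.4 = 6.674 mg/L as Cl₂.
Cl₂ equivalent: 6.674 mg/L × 2,040,000 L = 13,610 g.
Product at 60.2% available Cl: 13,610 / 0.602 = 22,620 g.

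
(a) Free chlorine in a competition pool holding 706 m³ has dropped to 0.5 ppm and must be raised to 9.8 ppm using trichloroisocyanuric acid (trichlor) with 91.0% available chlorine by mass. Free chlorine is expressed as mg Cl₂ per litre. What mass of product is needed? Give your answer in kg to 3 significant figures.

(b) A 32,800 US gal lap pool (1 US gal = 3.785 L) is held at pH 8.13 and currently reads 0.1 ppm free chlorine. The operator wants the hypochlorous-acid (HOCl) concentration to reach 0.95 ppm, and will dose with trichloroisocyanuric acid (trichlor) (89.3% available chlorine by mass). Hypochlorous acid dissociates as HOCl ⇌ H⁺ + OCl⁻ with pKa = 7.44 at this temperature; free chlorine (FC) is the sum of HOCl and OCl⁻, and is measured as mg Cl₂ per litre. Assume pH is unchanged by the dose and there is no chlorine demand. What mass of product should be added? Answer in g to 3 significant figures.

(a) 7.22 kg; (b) 765 g

(a) Volume: 706 m³ = 706,000 L.
(a) Chlorine deficit: 9.8 − 0.5 = 9.3 ppm = 9.3 mg/L as Cl₂.
(a) Cl₂ equivalent needed: 9.3 mg/L × 706,000 L = 6,566,000 mg = 6566 g.
(a) Product at 91.0% available chlorine: 6566 / 0.91 = 7215 g.

(b) Volume: 32,800 US gal × 3.785 L/gal = 124,148 L.
(b) [OCl⁻]/[HOCl] = 10^(pH − pKa) = 10^(8.13 − 7.44) = 4.898; fraction as HOCl = 1/(1 + 4.898) = 0.1696.
(b) Free chlorine required for 0.95 ppm HOCl: 0.95 / 0.1696 = 5.603 ppm.
(b) FC to add: 5.603 − 0.1 = 5.503 mg/L as Cl₂.
(b) Cl₂ equivalent: 5.503 mg/L × 124,148 L = 683.2 g.
(b) Product at 89.3% available Cl: 683.2 / 0.893 = 765 g.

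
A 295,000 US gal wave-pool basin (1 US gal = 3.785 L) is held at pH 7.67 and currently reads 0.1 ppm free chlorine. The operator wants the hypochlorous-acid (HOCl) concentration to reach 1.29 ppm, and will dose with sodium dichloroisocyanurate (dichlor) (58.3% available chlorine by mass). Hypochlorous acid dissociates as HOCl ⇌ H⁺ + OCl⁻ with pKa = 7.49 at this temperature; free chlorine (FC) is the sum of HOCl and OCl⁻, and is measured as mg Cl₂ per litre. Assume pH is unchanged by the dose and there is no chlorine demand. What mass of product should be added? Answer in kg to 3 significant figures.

Volume: 295,000 US gal × 3.785 L/gal = 1,116,575 L.
[OCl⁻]/[HOCl] = 10^(pH − pKa) = 10^(7.67 − 7.49) = 1.514; fraction as HOCl = 1/(1 + 1.514) = 0.3978.
Free chlorine required for 1.29 ppm HOCl: 1.29 / 0.3978 = 3.242 ppm.
FC to add: 3.242 − 0.1 = 3.142 mg/L as Cl₂.
Cl₂ equivalent: 3.142 mg/L × 1,116,575 L = 3509 g.
Product at 58.3% available Cl: 3509 / 0.583 = 6019 g.

6.02 kg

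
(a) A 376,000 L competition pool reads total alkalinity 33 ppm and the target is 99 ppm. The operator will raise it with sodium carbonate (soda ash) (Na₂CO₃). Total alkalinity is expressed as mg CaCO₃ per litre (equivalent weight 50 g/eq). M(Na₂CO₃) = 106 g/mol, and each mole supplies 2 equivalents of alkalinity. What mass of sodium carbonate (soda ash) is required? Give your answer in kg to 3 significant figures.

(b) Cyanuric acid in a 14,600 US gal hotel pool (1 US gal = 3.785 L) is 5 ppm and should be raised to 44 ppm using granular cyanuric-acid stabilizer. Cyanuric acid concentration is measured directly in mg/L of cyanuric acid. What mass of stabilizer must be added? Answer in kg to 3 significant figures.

(a) Alkalinity to add: (99 − 33) = 66 mg/L as CaCO₃ × 376,000 L = 24,820 g as CaCO₃.
(a) Equivalents: 24,820 g ÷ 50 g/eq = 496.3 eq.
(a) Each mole of Na₂CO₃ supplies 2 eq, so 496.3 / 2 = 248.2 mol.
(a) Mass: 248.2 mol × 106 g/mol = 26,300 g.

(b) Volume: 14,600 US gal × 3.785 L/gal = 55,261 L.
(b) CYA to add: (44 − 5) = 39 mg/L × 55,261 L = 2155 g cyanuric acid.

(a) 26.3 kg; (b) 2.16 kg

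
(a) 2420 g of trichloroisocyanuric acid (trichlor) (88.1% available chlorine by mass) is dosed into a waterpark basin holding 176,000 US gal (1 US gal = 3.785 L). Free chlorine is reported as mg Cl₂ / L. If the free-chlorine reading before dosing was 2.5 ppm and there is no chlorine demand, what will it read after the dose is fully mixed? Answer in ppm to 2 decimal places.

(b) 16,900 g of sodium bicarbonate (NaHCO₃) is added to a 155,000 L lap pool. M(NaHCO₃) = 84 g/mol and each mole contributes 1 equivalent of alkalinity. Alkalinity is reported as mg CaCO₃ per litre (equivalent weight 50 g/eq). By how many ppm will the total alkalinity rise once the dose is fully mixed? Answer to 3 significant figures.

(a) Volume: 176,000 US gal × 3.785 L/gal = 666,160 L.
(a) Available chlorine delivered: 2420 g × 0.881 = 2132 g as Cl₂.
(a) Concentration rise: 2132 g / 666,160 L = 3.2 mg/L = 3.20 ppm.
(a) Final FC: 2.5 + 3.20 = 5.70 ppm.

(b) Moles of NaHCO₃: 16,900 g ÷ 84 g/mol = 201.2 mol → 201.2 eq of alkalinity.
(b) As CaCO₃: 201.2 eq × 50 g/eq = 10,060 g.
(b) Rise: 10,060 g / 155,000 L × 1000 = 64.9 mg/L.

(a) 5.70 ppm; (b) 64.9 ppm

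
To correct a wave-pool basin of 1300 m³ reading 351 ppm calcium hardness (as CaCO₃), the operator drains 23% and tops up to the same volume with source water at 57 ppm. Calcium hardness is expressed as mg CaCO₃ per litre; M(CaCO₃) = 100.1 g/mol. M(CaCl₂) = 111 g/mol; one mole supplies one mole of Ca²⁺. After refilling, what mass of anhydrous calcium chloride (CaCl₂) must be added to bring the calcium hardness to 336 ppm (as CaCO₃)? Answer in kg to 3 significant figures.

Volume: 1300 m³ = 1,300,000 L.
After draining 23% and refilling: 351 × 0.77 + 57 × 0.23 = 283.38 ppm.
Deficit to target: 336 − 283.38 = 52.62 mg/L.
As CaCO₃: 52.62 mg/L × 1,300,000 L = 68,410 g; ÷ 100.1 = 683.4 mol Ca²⁺.
Mass: 683.4 × 111 = 75,850 g.

75.9 kg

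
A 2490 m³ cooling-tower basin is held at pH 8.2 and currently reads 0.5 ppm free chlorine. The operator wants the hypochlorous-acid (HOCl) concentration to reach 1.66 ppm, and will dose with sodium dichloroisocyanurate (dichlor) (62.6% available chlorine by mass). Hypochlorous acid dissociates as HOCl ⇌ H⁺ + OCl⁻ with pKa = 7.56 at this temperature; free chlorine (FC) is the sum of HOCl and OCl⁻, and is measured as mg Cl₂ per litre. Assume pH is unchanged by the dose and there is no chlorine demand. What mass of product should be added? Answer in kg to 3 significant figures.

33.4 kg

Volume: 2490 m³ = 2,490,000 L.
[OCl⁻]/[HOCl] = 10^(pH − pKa) = 10^(8.2 − 7.56) = 4.365; fraction as HOCl = 1/(1 + 4.365) = 0.1864.
Free chlorine required for 1.66 ppm HOCl: 1.66 / 0.1864 = 8.906 ppm.
FC to add: 8.906 − 0.5 = 8.406 mg/L as Cl₂.
Cl₂ equivalent: 8.406 mg/L × 2,490,000 L = 20,930 g.
Product at 62.6% available Cl: 20,930 / 0.626 = 33,440 g.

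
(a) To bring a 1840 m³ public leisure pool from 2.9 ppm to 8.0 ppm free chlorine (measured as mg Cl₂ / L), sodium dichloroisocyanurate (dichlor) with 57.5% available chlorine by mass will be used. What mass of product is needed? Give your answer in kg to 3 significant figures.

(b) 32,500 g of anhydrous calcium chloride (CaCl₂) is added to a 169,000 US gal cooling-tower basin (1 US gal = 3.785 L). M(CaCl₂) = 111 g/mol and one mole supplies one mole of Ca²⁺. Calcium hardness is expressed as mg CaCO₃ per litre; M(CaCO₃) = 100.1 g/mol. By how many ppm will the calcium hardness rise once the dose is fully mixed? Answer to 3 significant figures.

(a) 16.3 kg; (b) 45.8 ppm

(a) Volume: 1840 m³ = 1,840,000 L.
(a) Chlorine deficit: 8.0 − 2.9 = 5.1 ppm = 5.1 mg/L as Cl₂.
(a) Cl₂ equivalent needed: 5.1 mg/L × 1,840,000 L = 9,384,000 mg = 9384 g.
(a) Product at 57.5% available chlorine: 9384 / 0.575 = 16,320 g.

(b) Volume: 169,000 US gal × 3.785 L/gal = 639,665 L.
(b) Moles of Ca²⁺: 32,500 g ÷ 111 g/mol = 292.8 mol.
(b) As CaCO₃: 292.8 mol × 100.1 g/mol = 29,310 g.
(b) Rise: 29,310 g / 639,665 L × 1000 = 45.82 mg/L.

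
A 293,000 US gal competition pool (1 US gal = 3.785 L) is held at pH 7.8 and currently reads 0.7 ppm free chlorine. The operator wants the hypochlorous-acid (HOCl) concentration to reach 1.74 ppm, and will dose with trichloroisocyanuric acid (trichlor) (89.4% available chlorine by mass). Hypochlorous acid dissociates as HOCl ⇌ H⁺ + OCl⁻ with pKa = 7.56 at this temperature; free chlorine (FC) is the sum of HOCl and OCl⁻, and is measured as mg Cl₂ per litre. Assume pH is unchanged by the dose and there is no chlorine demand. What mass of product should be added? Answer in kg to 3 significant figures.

5.04 kg

Volume: 293,000 US gal × 3.785 L/gal = 1,109,005 L.
[OCl⁻]/[HOCl] = 10^(pH − pKa) = 10^(7.8 − 7.56) = 1.738; fraction as HOCl = 1/(1 + 1.738) = 0.3653.
Free chlorine required for 1.74 ppm HOCl: 1.74 / 0.3653 = 4.764 ppm.
FC to add: 4.764 − 0.7 = 4.064 mg/L as Cl₂.
Cl₂ equivalent: 4.064 mg/L × 1,109,005 L = 4507 g.
Product at 89.4% available Cl: 4507 / 0.894 = 5041 g.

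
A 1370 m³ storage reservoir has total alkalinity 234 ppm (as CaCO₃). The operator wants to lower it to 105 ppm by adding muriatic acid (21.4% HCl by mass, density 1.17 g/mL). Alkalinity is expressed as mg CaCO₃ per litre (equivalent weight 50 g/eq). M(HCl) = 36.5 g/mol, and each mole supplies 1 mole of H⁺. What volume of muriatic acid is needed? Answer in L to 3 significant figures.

515 L

Volume: 1370 m³ = 1,370,000 L.
Alkalinity to neutralize: (234 − 105) = 129 mg/L as CaCO₃ × 1,370,000 L = 176,700 g as CaCO₃.
Equivalents of H⁺ required: 176,700 ÷ 50 g/eq = 3535 eq = 3535 mol HCl.
Mass of HCl: 3535 × 36.5 = 129,000 g.
Mass of 21.4% solution: 129,000 / 0.214 = 602,900 g.
Volume: 602,900 g ÷ 1.17 g/mL = 515,300 mL.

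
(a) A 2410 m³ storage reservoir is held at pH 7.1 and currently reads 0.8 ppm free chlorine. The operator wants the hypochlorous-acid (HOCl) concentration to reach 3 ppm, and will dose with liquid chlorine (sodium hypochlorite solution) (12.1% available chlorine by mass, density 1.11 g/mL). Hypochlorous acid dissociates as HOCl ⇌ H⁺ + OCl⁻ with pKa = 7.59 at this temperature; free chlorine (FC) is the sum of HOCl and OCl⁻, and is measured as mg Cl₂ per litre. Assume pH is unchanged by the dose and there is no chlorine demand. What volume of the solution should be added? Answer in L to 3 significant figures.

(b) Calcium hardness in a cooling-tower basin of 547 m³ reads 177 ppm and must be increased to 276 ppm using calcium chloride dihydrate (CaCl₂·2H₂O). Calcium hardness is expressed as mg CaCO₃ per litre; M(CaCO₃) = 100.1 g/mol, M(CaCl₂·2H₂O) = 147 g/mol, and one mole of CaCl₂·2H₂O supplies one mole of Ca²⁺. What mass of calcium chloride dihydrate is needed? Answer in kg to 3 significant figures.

(a) Volume: 2410 m³ = 2,410,000 L.
(a) [OCl⁻]/[HOCl] = 10^(pH − pKa) = 10^(7.1 − 7.59) = 0.3236; fraction as HOCl = 1/(1 + 0.3236) = 0.7555.
(a) Free chlorine required for 3 ppm HOCl: 3 / 0.7555 = 3.971 ppm.
(a) FC to add: 3.971 − 0.8 = 3.171 mg/L as Cl₂.
(a) Cl₂ equivalent: 3.171 mg/L × 2,410,000 L = 7642 g.
(a) Product at 12.1% available Cl: 7642 / 0.121 = 63,150 g.
(a) Volume: 63,150 g ÷ 1.11 g/mL = 56,900 mL.

(b) Volume: 547 m³ = 547,000 L.
(b) Hardness to add: (276 − 177) = 99 mg/L as CaCO₃ × 547,000 L = 54,150 g as CaCO₃.
(b) Moles of Ca²⁺ (1 mol Ca²⁺ ≡ 1 mol CaCO₃): 54,150 / 100.1 g/mol = 541 mol.
(b) Mass of CaCl₂·2H₂O: 541 × 147 = 79,530 g.

(a) 56.9 L; (b) 79.5 kg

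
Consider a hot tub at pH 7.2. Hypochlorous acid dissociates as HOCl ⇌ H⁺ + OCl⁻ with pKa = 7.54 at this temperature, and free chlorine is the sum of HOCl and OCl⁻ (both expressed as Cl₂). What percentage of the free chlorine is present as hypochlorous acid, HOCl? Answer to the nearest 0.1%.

68.6%

[OCl⁻]/[HOCl] = 10^(pH − pKa) = 10^(7.2 − 7.54) = 10^-0.34 = 0.4571.
Fraction as HOCl = 1 / (1 + 0.4571) = 0.6863.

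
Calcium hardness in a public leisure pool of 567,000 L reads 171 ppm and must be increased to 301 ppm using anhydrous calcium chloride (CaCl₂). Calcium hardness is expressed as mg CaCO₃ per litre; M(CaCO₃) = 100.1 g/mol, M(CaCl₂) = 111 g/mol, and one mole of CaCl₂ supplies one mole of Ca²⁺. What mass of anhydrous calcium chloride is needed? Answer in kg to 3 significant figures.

Hardness to add: (301 − 171) = 130 mg/L as CaCO₃ × 567,000 L = 73,710 g as CaCO₃.
Moles of Ca²⁺ (1 mol Ca²⁺ ≡ 1 mol CaCO₃): 73,710 / 100.1 g/mol = 736.4 mol.
Mass of CaCl₂: 736.4 × 111 = 81,740 g.

81.7 kg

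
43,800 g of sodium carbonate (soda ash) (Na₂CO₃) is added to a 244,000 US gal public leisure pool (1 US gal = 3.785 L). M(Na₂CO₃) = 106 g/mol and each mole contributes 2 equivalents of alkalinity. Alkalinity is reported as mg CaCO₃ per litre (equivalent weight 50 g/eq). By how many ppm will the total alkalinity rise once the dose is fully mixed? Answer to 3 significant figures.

44.7 ppm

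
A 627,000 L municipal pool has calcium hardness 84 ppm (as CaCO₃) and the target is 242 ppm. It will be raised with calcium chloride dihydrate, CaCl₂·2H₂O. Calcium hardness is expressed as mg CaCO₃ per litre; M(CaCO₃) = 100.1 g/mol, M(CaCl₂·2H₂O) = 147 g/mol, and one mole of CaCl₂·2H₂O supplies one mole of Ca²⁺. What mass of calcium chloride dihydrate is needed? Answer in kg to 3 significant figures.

145 kg

Hardness to add: (242 − 84) = 158 mg/L as CaCO₃ × 627,000 L = 99,070 g as CaCO₃.
Moles of Ca²⁺ (1 mol Ca²⁺ ≡ 1 mol CaCO₃): 99,070 / 100.1 g/mol = 989.7 mol.
Mass of CaCl₂·2H₂O: 989.7 × 147 = 145,500 g.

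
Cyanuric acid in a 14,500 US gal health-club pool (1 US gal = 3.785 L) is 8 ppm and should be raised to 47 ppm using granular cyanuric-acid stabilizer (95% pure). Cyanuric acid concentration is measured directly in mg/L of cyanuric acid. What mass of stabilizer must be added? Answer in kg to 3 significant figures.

2.25 kg

Volume: 14,500 US gal × 3.785 L/gal = 54,882 L.
CYA to add: (47 − 8) = 39 mg/L × 54,882 L = 2140 g cyanuric acid.
At 95% purity: 2140 / 0.95 = 2253 g product.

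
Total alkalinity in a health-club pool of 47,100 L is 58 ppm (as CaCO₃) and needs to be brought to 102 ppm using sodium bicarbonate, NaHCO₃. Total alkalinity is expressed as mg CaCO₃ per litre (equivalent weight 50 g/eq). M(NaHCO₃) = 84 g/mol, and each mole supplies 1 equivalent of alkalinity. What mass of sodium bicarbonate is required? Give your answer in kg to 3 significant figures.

3.48 kg

Alkalinity to add: (102 − 58) = 44 mg/L as CaCO₃ × 47,100 L = 2072 g as CaCO₃.
Equivalents: 2072 g ÷ 50 g/eq = 41.45 eq.
NaHCO₃ supplies 1 eq per mole → 41.45 mol.
Mass: 41.45 mol × 84 g/mol = 3482 g.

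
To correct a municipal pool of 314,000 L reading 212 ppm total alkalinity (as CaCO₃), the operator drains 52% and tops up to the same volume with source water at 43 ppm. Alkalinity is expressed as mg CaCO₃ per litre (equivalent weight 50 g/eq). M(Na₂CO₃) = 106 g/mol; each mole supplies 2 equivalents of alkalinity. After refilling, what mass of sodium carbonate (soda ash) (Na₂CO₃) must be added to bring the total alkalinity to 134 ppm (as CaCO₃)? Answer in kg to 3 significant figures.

3.29 kg

After draining 52% and refilling: 212 × 0.48 + 43 × 0.52 = 124.12 ppm.
Deficit to target: 134 − 124.12 = 9.88 mg/L.
As CaCO₃: 9.88 mg/L × 314,000 L = 3102 g; ÷ 50 g/eq ÷ 2 = 31.02 mol Na₂CO₃.
Mass: 31.02 × 106 = 3288 g.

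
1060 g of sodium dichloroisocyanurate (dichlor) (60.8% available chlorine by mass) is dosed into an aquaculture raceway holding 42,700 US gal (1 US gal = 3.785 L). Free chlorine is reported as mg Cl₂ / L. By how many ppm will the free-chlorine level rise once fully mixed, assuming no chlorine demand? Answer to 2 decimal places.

3.99 ppm

Volume: 42,700 US gal × 3.785 L/gal = 161,620 L.
Available chlorine delivered: 1060 g × 0.608 = 644.5 g as Cl₂.
Concentration rise: 644.5 g / 161,620 L = 3.988 mg/L = 3.99 ppm.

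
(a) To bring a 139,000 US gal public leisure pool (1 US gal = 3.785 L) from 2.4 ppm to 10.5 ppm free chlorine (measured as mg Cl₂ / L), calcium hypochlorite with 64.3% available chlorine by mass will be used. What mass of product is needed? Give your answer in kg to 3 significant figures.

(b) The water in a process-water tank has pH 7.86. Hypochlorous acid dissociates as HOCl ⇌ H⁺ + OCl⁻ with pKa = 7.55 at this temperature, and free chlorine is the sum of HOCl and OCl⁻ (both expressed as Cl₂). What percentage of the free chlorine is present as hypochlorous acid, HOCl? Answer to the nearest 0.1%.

(a) Volume: 139,000 US gal × 3.785 L/gal = 526,115 L.
(a) Chlorine deficit: 10.5 − 2.4 = 8.1 ppm = 8.1 mg/L as Cl₂.
(a) Cl₂ equivalent needed: 8.1 mg/L × 526,115 L = 4,262,000 mg = 4262 g.
(a) Product at 64.3% available chlorine: 4262 / 0.643 = 6628 g.

(b) [OCl⁻]/[HOCl] = 10^(pH − pKa) = 10^(7.86 − 7.55) = 10^0.31 = 2.042.
(b) Fraction as HOCl = 1 / (1 + 2.042) = 0.3288.

(a) 6.63 kg; (b) 32.9%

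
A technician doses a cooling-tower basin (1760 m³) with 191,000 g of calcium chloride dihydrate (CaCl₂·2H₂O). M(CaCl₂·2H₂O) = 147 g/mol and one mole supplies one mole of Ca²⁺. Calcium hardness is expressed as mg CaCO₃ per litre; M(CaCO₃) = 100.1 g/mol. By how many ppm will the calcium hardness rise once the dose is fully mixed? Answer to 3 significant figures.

Volume: 1760 m³ = 1,760,000 L.
Moles of Ca²⁺: 191,000 g ÷ 147 g/mol = 1299 mol.
As CaCO₃: 1299 mol × 100.1 g/mol = 130,100 g.
Rise: 130,100 g / 1,760,000 L × 1000 = 73.9 mg/L.

73.9 ppm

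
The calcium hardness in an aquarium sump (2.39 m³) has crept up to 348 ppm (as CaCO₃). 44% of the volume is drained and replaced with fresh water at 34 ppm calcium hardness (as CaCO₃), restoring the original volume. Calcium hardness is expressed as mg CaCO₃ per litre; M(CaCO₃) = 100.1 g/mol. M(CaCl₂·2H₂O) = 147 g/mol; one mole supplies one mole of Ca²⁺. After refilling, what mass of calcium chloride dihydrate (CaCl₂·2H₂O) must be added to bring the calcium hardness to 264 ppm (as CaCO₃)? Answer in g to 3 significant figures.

Volume: 2.39 m³ = 2,390 L.
After draining 44% and refilling: 348 × 0.56 + 34 × 0.44 = 209.84 ppm.
Deficit to target: 264 − 209.84 = 54.16 mg/L.
As CaCO₃: 54.16 mg/L × 2,390 L = 129.4 g; ÷ 100.1 = 1.293 mol Ca²⁺.
Mass: 1.293 × 147 = 190.1 g.

190 g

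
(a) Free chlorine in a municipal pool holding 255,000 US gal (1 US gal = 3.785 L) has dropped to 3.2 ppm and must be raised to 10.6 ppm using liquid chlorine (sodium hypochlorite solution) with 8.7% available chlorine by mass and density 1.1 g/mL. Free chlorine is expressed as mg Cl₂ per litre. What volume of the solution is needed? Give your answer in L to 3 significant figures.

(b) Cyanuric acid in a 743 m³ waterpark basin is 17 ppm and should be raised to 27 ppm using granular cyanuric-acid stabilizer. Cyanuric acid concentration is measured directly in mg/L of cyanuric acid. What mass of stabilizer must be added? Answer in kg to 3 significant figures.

(a) Volume: 255,000 US gal × 3.785 L/gal = 965,175 L.
(a) Chlorine deficit: 10.6 − 3.2 = 7.4 ppm = 7.4 mg/L as Cl₂.
(a) Cl₂ equivalent needed: 7.4 mg/L × 965,175 L = 7,142,000 mg = 7142 g.
(a) Product at 8.7% available chlorine: 7142 / 0.087 = 82,100 g.
(a) Volume at density 1.1 g/mL: 82,100 g ÷ 1.1 g/mL = 74,630 mL.

(b) Volume: 743 m³ = 743,000 L.
(b) CYA to add: (27 − 17) = 10 mg/L × 743,000 L = 7430 g cyanuric acid.

(a) 74.6 L; (b) 7.43 kg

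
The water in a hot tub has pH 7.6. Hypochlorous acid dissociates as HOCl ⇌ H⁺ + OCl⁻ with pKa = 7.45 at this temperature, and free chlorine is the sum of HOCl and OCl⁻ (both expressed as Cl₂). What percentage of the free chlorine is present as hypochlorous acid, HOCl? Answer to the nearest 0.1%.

41.5%

[OCl⁻]/[HOCl] = 10^(pH − pKa) = 10^(7.6 − 7.45) = 10^0.15 = 1.413.
Fraction as HOCl = 1 / (1 + 1.413) = 0.4145.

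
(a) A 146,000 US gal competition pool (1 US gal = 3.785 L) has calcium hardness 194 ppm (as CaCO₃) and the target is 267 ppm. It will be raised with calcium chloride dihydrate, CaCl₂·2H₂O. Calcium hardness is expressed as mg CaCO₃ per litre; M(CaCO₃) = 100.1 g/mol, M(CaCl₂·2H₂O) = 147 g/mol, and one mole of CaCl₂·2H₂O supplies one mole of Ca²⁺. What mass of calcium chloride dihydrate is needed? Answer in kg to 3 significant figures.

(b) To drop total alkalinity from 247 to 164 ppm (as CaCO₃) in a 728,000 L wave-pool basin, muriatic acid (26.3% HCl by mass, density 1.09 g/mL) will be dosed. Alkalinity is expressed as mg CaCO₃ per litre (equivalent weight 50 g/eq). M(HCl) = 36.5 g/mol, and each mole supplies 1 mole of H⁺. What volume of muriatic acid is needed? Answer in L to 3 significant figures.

(a) Volume: 146,000 US gal × 3.785 L/gal = 552,610 L.
(a) Hardness to add: (267 − 194) = 73 mg/L as CaCO₃ × 552,610 L = 40,340 g as CaCO₃.
(a) Moles of Ca²⁺ (1 mol Ca²⁺ ≡ 1 mol CaCO₃): 40,340 / 100.1 g/mol = 403 mol.
(a) Mass of CaCl₂·2H₂O: 403 × 147 = 59,240 g.

(b) Alkalinity to neutralize: (247 − 164) = 83 mg/L as CaCO₃ × 728,000 L = 60,420 g as CaCO₃.
(b) Equivalents of H⁺ required: 60,420 ÷ 50 g/eq = 1208 eq = 1208 mol HCl.
(b) Mass of HCl: 1208 × 36.5 = 44,110 g.
(b) Mass of 26.3% solution: 44,110 / 0.263 = 167,700 g.
(b) Volume: 167,700 g ÷ 1.09 g/mL = 153,900 mL.

(a) 59.2 kg; (b) 154 L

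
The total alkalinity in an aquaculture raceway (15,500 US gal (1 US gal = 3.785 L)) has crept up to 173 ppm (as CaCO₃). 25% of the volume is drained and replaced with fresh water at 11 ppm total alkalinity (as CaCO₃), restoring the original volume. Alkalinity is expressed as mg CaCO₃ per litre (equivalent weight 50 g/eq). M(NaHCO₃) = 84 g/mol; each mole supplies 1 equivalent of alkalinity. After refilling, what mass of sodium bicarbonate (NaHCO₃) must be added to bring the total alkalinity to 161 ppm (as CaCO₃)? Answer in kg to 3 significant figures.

Volume: 15,500 US gal × 3.785 L/gal = 58,668 L.
After draining 25% and refilling: 173 × 0.75 + 11 × 0.25 = 132.5 ppm.
Deficit to target: 161 − 132.5 = 28.5 mg/L.
As CaCO₃: 28.5 mg/L × 58,668 L = 1672 g; ÷ 50 g/eq ÷ 1 = 33.44 mol NaHCO₃.
Mass: 33.44 × 84 = 2809 g.

2.81 kg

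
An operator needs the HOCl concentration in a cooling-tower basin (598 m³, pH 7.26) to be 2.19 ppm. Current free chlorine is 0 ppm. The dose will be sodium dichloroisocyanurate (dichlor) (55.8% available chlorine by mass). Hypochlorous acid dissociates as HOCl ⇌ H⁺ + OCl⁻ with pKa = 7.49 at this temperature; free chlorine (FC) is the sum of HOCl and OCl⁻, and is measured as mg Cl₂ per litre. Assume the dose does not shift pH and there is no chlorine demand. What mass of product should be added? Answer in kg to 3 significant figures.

3.73 kg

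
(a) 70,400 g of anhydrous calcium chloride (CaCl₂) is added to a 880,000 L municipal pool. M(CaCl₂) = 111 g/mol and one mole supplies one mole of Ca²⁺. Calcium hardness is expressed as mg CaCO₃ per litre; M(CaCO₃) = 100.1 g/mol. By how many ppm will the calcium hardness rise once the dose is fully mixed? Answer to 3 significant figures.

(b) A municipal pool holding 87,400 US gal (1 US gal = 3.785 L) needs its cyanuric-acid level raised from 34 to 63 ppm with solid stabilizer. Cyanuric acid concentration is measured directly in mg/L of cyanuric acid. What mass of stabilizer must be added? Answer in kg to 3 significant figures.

(a) Moles of Ca²⁺: 70,400 g ÷ 111 g/mol = 634.2 mol.
(a) As CaCO₃: 634.2 mol × 100.1 g/mol = 63,490 g.
(a) Rise: 63,490 g / 880,000 L × 1000 = 72.14 mg/L.

(b) Volume: 87,400 US gal × 3.785 L/gal = 330,809 L.
(b) CYA to add: (63 − 34) = 29 mg/L × 330,809 L = 9593 g cyanuric acid.

(a) 72.1 ppm; (b) 9.59 kg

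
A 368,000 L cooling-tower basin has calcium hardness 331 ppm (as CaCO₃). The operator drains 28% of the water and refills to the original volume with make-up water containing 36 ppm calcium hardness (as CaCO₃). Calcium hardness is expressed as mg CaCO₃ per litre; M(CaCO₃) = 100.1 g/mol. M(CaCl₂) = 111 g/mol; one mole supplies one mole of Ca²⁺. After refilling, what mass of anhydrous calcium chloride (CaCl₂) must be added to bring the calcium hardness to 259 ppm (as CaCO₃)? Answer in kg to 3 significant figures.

4.33 kg

After draining 28% and refilling: 331 × 0.72 + 36 × 0.28 = 248.4 ppm.
Deficit to target: 259 − 248.4 = 10.6 mg/L.
As CaCO₃: 10.6 mg/L × 368,000 L = 3901 g; ÷ 100.1 = 38.97 mol Ca²⁺.
Mass: 38.97 × 111 = 4326 g.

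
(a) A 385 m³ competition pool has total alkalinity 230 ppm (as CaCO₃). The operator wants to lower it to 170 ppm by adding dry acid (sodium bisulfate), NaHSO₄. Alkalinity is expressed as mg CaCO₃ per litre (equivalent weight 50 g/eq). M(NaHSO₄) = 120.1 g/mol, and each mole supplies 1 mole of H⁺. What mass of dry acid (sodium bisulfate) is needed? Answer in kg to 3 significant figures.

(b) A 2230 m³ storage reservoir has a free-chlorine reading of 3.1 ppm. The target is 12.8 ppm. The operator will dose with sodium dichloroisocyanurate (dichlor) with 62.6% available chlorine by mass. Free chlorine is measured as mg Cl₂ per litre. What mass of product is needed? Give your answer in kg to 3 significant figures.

(a) Volume: 385 m³ = 385,000 L.
(a) Alkalinity to neutralize: (230 − 170) = 60 mg/L as CaCO₃ × 385,000 L = 23,100 g as CaCO₃.
(a) Equivalents of H⁺ required: 23,100 ÷ 50 g/eq = 462 eq = 462 mol NaHSO₄.
(a) Mass of NaHSO₄: 462 × 120.1 = 55,490 g.

(b) Volume: 2230 m³ = 2,230,000 L.
(b) Chlorine deficit: 12.8 − 3.1 = 9.7 ppm = 9.7 mg/L as Cl₂.
(b) Cl₂ equivalent needed: 9.7 mg/L × 2,230,000 L = 21,630,000 mg = 21,630 g.
(b) Product at 62.6% available chlorine: 21,630 / 0.626 = 34,550 g.

(a) 55.5 kg; (b) 34.6 kg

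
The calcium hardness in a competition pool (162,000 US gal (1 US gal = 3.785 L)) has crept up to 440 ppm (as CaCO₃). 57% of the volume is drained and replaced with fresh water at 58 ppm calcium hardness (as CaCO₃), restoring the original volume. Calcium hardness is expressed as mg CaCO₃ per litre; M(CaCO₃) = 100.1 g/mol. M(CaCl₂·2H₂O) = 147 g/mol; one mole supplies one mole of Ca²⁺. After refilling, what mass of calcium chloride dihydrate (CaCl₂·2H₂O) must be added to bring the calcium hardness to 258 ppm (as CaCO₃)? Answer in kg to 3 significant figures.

32.2 kg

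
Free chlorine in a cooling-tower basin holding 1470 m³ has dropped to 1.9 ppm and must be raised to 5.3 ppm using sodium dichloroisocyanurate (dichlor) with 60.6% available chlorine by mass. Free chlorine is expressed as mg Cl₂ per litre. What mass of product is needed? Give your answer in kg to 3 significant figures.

8.25 kg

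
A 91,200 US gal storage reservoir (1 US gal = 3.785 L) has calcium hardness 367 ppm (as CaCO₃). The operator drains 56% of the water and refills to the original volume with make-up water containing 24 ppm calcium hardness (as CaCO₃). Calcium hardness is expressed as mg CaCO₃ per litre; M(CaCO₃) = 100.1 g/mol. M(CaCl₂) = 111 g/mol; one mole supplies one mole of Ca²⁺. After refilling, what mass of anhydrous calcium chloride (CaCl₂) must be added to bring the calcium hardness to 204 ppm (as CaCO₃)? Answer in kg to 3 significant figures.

Volume: 91,200 US gal × 3.785 L/gal = 345,192 L.
After draining 56% and refilling: 367 × 0.44 + 24 × 0.56 = 174.92 ppm.
Deficit to target: 204 − 174.92 = 29.08 mg/L.
As CaCO₃: 29.08 mg/L × 345,192 L = 10,040 g; ÷ 100.1 = 100.3 mol Ca²⁺.
Mass: 100.3 × 111 = 11,130 g.

11.1 kg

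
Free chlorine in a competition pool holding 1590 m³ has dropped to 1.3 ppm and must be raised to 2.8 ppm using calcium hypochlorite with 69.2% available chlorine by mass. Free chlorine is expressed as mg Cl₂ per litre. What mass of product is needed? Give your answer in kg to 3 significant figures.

3.45 kg

Volume: 1590 m³ = 1,590,000 L.
Chlorine deficit: 2.8 − 1.3 = 1.5 ppm = 1.5 mg/L as Cl₂.
Cl₂ equivalent needed: 1.5 mg/L × 1,590,000 L = 2,385,000 mg = 2385 g.
Product at 69.2% available chlorine: 2385 / 0.692 = 3447 g.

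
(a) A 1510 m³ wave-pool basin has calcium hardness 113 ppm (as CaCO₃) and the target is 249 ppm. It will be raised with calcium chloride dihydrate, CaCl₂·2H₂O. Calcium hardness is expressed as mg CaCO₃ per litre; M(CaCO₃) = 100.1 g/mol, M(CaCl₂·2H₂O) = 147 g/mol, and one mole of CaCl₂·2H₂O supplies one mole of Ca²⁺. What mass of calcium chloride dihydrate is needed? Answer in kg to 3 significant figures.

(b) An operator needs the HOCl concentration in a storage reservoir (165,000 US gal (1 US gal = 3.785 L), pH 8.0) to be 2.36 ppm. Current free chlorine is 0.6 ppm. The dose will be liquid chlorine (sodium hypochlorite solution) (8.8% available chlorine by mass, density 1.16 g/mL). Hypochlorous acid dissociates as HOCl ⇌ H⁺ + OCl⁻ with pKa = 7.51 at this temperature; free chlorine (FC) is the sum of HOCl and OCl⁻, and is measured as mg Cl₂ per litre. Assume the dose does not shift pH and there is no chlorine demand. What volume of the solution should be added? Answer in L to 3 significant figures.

(a) Volume: 1510 m³ = 1,510,000 L.
(a) Hardness to add: (249 − 113) = 136 mg/L as CaCO₃ × 1,510,000 L = 205,400 g as CaCO₃.
(a) Moles of Ca²⁺ (1 mol Ca²⁺ ≡ 1 mol CaCO₃): 205,400 / 100.1 g/mol = 2052 mol.
(a) Mass of CaCl₂·2H₂O: 2052 × 147 = 301,600 g.

(b) Volume: 165,000 US gal × 3.785 L/gal = 624,525 L.
(b) [OCl⁻]/[HOCl] = 10^(pH − pKa) = 10^(8.0 − 7.51) = 3.09; fraction as HOCl = 1/(1 + 3.09) = 0.2445.
(b) Free chlorine required for 2.36 ppm HOCl: 2.36 / 0.2445 = 9.653 ppm.
(b) FC to add: 9.653 − 0.6 = 9.053 mg/L as Cl₂.
(b) Cl₂ equivalent: 9.053 mg/L × 624,525 L = 5654 g.
(b) Product at 8.8% available Cl: 5654 / 0.088 = 64,250 g.
(b) Volume: 64,250 g ÷ 1.16 g/mL = 55,390 mL.

(a) 302 kg; (b) 55.4 L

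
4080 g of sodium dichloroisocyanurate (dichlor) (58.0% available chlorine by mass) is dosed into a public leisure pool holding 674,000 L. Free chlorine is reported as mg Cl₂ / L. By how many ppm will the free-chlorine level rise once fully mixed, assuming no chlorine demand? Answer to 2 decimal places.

Available chlorine delivered: 4080 g × 0.58 = 2366 g as Cl₂.
Concentration rise: 2366 g / 674,000 L = 3.511 mg/L = 3.51 ppm.

3.51 ppm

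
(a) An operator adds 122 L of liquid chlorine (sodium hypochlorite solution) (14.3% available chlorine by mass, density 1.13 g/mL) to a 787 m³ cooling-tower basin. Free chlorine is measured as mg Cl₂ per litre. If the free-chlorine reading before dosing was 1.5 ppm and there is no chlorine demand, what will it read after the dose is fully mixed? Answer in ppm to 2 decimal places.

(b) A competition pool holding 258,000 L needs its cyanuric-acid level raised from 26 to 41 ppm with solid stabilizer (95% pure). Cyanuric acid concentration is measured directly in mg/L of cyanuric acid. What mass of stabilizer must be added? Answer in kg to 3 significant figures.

(a) 26.55 ppm; (b) 4.07 kg

(a) Volume: 787 m³ = 787,000 L.
(a) Mass of solution: 122 L × 1000 mL/L × 1.13 g/mL = 137,900 g.
(a) Available chlorine delivered: 137,900 g × 0.143 = 19,710 g as Cl₂.
(a) Concentration rise: 19,710 g / 787,000 L = 25.05 mg/L = 25.05 ppm.
(a) Final FC: 1.5 + 25.05 = 26.55 ppm.

(b) CYA to add: (41 − 26) = 15 mg/L × 258,000 L = 3870 g cyanuric acid.
(b) At 95% purity: 3870 / 0.95 = 4074 g product.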